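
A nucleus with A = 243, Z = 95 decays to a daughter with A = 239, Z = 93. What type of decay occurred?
ΔA = -4, ΔZ = -2 ⇒ alpha decay (α)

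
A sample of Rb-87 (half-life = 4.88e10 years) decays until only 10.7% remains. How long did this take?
t = t½ × log₂(N₀/N) = 1.573e11 years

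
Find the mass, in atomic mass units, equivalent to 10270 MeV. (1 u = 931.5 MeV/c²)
m = E/c² = 11.03 u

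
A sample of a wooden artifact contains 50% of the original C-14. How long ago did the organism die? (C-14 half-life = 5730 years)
Age = t½ × log₂(1/ratio) = 5730 years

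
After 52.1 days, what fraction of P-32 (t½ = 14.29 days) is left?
N/N₀ = (1/2)^(t/t½) = 0.07989 = 7.99%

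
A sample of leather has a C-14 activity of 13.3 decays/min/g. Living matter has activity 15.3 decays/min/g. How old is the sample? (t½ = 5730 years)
Age = t½ × log₂(A₀/A) = 1158 years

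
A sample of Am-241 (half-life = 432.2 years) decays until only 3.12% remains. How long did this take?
t = t½ × log₂(N₀/N) = 2162 years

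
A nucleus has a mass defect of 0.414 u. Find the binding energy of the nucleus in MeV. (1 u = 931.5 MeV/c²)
B.E. = Δm × 931.5 = 385.6 MeV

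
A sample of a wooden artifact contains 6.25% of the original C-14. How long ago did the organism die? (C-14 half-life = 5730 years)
Age = t½ × log₂(1/ratio) = 22920 years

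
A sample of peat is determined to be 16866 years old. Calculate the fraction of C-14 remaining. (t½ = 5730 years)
N/N₀ = (1/2)^(t/t½) = 0.13 = 13%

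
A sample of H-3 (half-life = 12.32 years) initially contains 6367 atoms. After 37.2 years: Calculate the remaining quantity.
N = N₀(1/2)^(t/t½) = 785.2 atoms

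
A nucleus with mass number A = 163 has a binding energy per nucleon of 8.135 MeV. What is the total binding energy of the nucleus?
B.E. = 8.135 × 163 = 1326 MeV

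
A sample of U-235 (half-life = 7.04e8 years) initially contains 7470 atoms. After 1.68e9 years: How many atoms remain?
N = N₀(1/2)^(t/t½) = 1429 atoms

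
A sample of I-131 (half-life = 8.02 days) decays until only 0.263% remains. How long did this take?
t = t½ × log₂(N₀/N) = 68.74 days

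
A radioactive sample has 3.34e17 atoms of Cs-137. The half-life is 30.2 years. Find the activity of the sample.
A = λN = 7.666e15 decays/year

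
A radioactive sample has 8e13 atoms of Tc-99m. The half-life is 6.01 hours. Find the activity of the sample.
A = λN = 9.227e12 decays/hour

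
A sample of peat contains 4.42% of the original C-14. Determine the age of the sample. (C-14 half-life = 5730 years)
Age = t½ × log₂(1/ratio) = 25780 years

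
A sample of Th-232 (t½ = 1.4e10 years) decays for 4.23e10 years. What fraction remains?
N/N₀ = (1/2)^(t/t½) = 0.1232 = 12.3%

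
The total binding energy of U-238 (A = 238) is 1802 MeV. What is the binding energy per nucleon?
B.E./A = 1802/238 = 7.571 MeV/nucleon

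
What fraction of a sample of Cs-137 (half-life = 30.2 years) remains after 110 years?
N/N₀ = (1/2)^(t/t½) = 0.08008 = 8.01%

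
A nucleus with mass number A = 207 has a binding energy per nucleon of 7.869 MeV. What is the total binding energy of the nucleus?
B.E. = 7.869 × 207 = 1629 MeV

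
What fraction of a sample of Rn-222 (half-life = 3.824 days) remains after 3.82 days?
N/N₀ = (1/2)^(t/t½) = 0.5004 = 50%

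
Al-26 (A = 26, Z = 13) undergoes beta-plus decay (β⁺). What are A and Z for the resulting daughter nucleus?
Daughter: A = 26, Z = 12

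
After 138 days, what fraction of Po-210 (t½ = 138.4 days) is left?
N/N₀ = (1/2)^(t/t½) = 0.501 = 50.1%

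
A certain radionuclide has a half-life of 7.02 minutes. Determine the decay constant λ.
λ = ln(2)/t½ = 0.09874 minute⁻¹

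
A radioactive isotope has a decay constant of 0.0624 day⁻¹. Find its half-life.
t½ = ln(2)/λ = 11.11 days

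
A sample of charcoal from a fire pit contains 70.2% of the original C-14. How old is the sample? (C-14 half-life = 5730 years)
Age = t½ × log₂(1/ratio) = 2925 years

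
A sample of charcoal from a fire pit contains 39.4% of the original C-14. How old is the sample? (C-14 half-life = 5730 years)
Age = t½ × log₂(1/ratio) = 7700 years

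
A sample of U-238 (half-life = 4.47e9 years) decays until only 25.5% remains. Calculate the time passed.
t = t½ × log₂(N₀/N) = 8.812e9 years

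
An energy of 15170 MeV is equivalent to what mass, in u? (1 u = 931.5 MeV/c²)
m = E/c² = 16.29 u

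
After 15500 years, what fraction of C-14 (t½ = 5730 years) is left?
N/N₀ = (1/2)^(t/t½) = 0.1534 = 15.3%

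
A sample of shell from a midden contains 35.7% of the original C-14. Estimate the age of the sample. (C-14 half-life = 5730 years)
Age = t½ × log₂(1/ratio) = 8515 years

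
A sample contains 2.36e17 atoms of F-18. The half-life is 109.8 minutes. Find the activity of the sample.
A = λN = 1.49e15 decays/minute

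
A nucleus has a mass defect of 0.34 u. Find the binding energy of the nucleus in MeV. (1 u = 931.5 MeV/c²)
B.E. = Δm × 931.5 = 316.7 MeV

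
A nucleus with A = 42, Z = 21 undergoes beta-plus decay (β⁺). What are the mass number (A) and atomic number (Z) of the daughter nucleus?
Daughter: A = 42, Z = 20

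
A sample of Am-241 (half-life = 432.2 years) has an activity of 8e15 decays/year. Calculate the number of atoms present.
N = A/λ = 4.988e18 atoms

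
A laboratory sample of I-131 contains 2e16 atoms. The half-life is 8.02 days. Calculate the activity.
A = λN = 1.729e15 decays/day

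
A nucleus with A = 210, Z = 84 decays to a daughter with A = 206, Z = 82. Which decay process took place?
ΔA = -4, ΔZ = -2 ⇒ alpha decay (α)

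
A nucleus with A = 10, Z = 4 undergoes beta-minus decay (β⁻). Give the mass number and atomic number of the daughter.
Daughter: A = 10, Z = 5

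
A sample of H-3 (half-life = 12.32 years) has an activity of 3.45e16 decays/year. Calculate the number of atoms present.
N = A/λ = 6.132e17 atoms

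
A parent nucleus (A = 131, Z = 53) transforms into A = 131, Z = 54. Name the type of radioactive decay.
ΔA = 0, ΔZ = +1 ⇒ beta-minus decay (β⁻)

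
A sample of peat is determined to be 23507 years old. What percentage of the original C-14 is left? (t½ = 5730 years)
N/N₀ = (1/2)^(t/t½) = 0.05822 = 5.82%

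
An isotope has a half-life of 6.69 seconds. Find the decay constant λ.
λ = ln(2)/t½ = 0.1036 second⁻¹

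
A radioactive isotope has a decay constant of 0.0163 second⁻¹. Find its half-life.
t½ = ln(2)/λ = 42.52 seconds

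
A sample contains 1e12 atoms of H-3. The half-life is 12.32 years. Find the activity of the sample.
A = λN = 5.626e10 decays/year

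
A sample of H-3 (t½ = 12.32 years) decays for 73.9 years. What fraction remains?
N/N₀ = (1/2)^(t/t½) = 0.01564 = 1.56%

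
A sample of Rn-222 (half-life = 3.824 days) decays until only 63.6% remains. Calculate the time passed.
t = t½ × log₂(N₀/N) = 2.497 days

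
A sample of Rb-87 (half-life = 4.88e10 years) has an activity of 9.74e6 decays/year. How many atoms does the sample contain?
N = A/λ = 6.857e17 atoms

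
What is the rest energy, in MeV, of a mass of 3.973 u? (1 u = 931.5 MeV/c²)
E = mc² = 3701 MeV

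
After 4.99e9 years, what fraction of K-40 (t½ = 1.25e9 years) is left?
N/N₀ = (1/2)^(t/t½) = 0.06285 = 6.28%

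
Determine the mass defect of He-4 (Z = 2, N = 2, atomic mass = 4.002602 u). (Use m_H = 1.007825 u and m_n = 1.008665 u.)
Δm = Z·m_H + N·m_n − M = 0.03038 u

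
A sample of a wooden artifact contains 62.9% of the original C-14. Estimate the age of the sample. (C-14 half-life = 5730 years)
Age = t½ × log₂(1/ratio) = 3833 years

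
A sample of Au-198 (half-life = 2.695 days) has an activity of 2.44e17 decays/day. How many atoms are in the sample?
N = A/λ = 9.487e17 atoms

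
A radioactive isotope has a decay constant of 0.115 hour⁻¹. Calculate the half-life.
t½ = ln(2)/λ = 6.027 hours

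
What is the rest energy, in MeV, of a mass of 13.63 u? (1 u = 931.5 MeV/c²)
E = mc² = 12700 MeV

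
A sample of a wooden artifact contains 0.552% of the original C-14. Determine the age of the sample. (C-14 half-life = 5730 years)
Age = t½ × log₂(1/ratio) = 42980 years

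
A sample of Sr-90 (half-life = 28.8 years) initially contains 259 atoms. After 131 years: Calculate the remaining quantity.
N = N₀(1/2)^(t/t½) = 11.07 atoms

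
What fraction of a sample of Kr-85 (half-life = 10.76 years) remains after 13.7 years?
N/N₀ = (1/2)^(t/t½) = 0.4137 = 41.4%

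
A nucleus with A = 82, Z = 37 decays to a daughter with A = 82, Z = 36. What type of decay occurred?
ΔA = 0, ΔZ = -1 ⇒ beta-plus decay (β⁺) or electron capture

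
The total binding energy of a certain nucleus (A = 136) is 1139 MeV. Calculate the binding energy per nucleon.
B.E./A = 1139/136 = 8.375 MeV/nucleon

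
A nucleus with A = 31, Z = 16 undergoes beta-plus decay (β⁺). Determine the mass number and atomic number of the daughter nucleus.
Daughter: A = 31, Z = 15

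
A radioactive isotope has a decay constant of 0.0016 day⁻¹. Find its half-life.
t½ = ln(2)/λ = 433.2 days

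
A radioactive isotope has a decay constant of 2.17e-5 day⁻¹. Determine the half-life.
t½ = ln(2)/λ = 31940 days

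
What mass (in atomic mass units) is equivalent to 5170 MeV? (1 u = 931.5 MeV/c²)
m = E/c² = 5.55 u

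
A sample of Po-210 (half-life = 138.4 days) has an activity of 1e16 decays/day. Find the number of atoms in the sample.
N = A/λ = 1.997e18 atoms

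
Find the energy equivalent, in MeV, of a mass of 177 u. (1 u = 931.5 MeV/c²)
E = mc² = 1.649e5 MeV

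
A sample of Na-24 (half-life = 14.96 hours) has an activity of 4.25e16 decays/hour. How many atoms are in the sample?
N = A/λ = 9.173e17 atoms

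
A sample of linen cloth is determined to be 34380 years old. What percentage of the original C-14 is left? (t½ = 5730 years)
N/N₀ = (1/2)^(t/t½) = 0.01562 = 1.56%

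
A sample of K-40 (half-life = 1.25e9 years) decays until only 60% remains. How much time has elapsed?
t = t½ × log₂(N₀/N) = 9.212e8 years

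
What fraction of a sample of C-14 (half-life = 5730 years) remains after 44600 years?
N/N₀ = (1/2)^(t/t½) = 0.004538 = 0.454%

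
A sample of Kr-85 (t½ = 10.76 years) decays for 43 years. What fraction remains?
N/N₀ = (1/2)^(t/t½) = 0.06266 = 6.27%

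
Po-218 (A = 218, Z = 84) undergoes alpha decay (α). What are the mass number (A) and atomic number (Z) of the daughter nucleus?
Daughter: A = 214, Z = 82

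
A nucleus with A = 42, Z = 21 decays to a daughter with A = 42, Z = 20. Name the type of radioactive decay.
ΔA = 0, ΔZ = -1 ⇒ beta-plus decay (β⁺) or electron capture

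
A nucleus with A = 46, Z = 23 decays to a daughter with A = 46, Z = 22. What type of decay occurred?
ΔA = 0, ΔZ = -1 ⇒ beta-plus decay (β⁺) or electron capture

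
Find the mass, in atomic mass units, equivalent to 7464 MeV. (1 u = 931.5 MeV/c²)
m = E/c² = 8.013 u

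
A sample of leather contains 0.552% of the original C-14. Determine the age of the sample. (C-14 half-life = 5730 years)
Age = t½ × log₂(1/ratio) = 42980 years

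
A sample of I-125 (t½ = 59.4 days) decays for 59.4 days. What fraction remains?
N/N₀ = (1/2)^(t/t½) = 0.5 = 50%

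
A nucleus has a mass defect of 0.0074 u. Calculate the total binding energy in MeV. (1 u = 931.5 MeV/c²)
B.E. = Δm × 931.5 = 6.893 MeV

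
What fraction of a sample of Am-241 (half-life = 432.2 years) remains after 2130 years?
N/N₀ = (1/2)^(t/t½) = 0.03284 = 3.28%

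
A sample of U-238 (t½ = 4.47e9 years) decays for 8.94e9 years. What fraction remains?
N/N₀ = (1/2)^(t/t½) = 0.25 = 25%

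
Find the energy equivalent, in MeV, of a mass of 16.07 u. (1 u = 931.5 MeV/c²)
E = mc² = 14970 MeV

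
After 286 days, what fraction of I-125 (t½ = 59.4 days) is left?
N/N₀ = (1/2)^(t/t½) = 0.03553 = 3.55%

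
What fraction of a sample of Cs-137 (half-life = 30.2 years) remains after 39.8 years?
N/N₀ = (1/2)^(t/t½) = 0.4011 = 40.1%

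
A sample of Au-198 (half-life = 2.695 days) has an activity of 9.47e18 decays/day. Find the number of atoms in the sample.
N = A/λ = 3.682e19 atoms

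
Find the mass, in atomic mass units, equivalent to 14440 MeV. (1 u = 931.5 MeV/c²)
m = E/c² = 15.5 u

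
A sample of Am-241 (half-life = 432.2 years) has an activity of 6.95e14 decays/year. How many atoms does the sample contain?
N = A/λ = 4.334e17 atoms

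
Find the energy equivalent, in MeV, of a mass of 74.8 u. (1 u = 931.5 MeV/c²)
E = mc² = 69680 MeV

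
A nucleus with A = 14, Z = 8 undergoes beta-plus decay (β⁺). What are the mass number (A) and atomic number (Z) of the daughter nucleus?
Daughter: A = 14, Z = 7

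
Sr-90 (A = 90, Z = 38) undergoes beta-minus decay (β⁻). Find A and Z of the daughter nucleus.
Daughter: A = 90, Z = 39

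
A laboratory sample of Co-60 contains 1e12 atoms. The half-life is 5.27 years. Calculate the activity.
A = λN = 1.315e11 decays/year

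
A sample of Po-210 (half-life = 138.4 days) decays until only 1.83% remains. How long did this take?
t = t½ × log₂(N₀/N) = 798.8 days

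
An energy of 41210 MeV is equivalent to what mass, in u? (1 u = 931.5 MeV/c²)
m = E/c² = 44.24 u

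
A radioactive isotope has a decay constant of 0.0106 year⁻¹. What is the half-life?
t½ = ln(2)/λ = 65.39 years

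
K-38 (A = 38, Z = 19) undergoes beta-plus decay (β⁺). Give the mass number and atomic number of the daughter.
Daughter: A = 38, Z = 18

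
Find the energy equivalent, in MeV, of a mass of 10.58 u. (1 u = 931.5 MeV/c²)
E = mc² = 9855 MeV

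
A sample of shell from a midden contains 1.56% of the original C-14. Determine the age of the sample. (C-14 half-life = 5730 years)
Age = t½ × log₂(1/ratio) = 34390 years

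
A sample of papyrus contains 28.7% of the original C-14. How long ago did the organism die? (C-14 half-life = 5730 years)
Age = t½ × log₂(1/ratio) = 10320 years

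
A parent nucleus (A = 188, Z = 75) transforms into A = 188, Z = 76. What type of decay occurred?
ΔA = 0, ΔZ = +1 ⇒ beta-minus decay (β⁻)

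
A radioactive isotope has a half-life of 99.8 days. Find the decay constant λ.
λ = ln(2)/t½ = 0.006945 day⁻¹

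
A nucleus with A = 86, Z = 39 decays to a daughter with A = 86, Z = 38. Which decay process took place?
ΔA = 0, ΔZ = -1 ⇒ beta-plus decay (β⁺) or electron capture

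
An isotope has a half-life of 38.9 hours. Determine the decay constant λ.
λ = ln(2)/t½ = 0.01782 hour⁻¹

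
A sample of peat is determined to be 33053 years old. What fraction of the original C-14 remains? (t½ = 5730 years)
N/N₀ = (1/2)^(t/t½) = 0.01835 = 1.83%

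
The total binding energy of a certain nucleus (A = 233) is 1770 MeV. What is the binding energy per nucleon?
B.E./A = 1770/233 = 7.597 MeV/nucleon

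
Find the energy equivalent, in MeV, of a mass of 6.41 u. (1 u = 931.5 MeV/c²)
E = mc² = 5971 MeV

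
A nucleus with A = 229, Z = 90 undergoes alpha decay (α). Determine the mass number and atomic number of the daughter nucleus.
Daughter: A = 225, Z = 88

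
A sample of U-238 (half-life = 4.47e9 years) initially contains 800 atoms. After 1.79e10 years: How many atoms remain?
N = N₀(1/2)^(t/t½) = 49.85 atoms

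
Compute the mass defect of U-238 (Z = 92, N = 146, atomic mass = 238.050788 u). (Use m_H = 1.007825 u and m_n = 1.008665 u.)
Δm = Z·m_H + N·m_n − M = 1.934 u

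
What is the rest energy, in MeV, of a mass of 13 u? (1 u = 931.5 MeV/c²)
E = mc² = 12110 MeV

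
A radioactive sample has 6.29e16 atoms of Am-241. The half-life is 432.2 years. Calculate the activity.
A = λN = 1.009e14 decays/year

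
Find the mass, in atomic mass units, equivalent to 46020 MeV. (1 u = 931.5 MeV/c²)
m = E/c² = 49.4 u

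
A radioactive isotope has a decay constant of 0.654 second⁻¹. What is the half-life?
t½ = ln(2)/λ = 1.06 seconds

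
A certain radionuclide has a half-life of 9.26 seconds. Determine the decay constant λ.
λ = ln(2)/t½ = 0.07485 second⁻¹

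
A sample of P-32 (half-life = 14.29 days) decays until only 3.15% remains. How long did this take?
t = t½ × log₂(N₀/N) = 71.29 days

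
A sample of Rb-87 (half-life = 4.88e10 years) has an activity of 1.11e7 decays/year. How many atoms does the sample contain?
N = A/λ = 7.815e17 atoms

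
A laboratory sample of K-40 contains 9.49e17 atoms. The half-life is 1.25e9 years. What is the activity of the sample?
A = λN = 5.262e8 decays/year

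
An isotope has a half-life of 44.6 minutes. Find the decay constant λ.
λ = ln(2)/t½ = 0.01554 minute⁻¹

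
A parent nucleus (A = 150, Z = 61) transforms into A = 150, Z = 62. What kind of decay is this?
ΔA = 0, ΔZ = +1 ⇒ beta-minus decay (β⁻)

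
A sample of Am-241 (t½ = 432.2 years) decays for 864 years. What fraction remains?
N/N₀ = (1/2)^(t/t½) = 0.2502 = 25%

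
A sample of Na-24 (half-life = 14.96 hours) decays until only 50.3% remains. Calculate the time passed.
t = t½ × log₂(N₀/N) = 14.83 hours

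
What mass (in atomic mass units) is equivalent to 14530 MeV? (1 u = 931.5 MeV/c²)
m = E/c² = 15.6 u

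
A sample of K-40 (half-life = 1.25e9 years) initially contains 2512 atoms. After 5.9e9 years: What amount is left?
N = N₀(1/2)^(t/t½) = 95.31 atoms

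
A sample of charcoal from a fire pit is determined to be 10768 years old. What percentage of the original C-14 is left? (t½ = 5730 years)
N/N₀ = (1/2)^(t/t½) = 0.2718 = 27.2%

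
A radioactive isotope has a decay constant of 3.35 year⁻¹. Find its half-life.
t½ = ln(2)/λ = 0.2069 years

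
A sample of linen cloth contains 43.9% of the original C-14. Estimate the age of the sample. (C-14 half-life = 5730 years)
Age = t½ × log₂(1/ratio) = 6806 years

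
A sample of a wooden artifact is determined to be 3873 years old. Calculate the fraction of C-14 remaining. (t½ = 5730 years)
N/N₀ = (1/2)^(t/t½) = 0.6259 = 62.6%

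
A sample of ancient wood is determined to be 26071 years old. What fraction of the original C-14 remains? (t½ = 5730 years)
N/N₀ = (1/2)^(t/t½) = 0.04269 = 4.27%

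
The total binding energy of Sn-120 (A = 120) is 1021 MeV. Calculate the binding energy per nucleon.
B.E./A = 1021/120 = 8.508 MeV/nucleon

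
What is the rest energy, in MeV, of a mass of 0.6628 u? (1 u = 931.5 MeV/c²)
E = mc² = 617.4 MeV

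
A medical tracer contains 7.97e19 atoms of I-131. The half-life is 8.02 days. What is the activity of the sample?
A = λN = 6.888e18 decays/day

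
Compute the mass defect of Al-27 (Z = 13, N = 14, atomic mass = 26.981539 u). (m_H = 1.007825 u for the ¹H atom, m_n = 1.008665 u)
Δm = Z·m_H + N·m_n − M = 0.2415 u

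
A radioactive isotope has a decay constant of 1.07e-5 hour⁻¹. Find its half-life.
t½ = ln(2)/λ = 64780 hours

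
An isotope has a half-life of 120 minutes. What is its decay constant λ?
λ = ln(2)/t½ = 0.005776 minute⁻¹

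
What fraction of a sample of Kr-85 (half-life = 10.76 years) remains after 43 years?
N/N₀ = (1/2)^(t/t½) = 0.06266 = 6.27%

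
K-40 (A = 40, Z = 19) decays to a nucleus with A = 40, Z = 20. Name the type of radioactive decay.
ΔA = 0, ΔZ = +1 ⇒ beta-minus decay (β⁻)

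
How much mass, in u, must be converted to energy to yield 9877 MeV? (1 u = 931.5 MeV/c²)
m = E/c² = 10.6 u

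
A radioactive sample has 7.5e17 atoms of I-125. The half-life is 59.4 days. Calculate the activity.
A = λN = 8.752e15 decays/day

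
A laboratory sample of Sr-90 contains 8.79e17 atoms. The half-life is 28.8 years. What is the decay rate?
A = λN = 2.116e16 decays/year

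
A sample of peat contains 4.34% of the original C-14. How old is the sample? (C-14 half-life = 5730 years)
Age = t½ × log₂(1/ratio) = 25930 years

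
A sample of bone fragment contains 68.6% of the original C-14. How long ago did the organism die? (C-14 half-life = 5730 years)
Age = t½ × log₂(1/ratio) = 3116 years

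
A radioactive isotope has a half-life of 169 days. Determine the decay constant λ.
λ = ln(2)/t½ = 0.004101 day⁻¹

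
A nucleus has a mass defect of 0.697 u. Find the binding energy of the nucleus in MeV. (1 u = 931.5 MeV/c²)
B.E. = Δm × 931.5 = 649.3 MeV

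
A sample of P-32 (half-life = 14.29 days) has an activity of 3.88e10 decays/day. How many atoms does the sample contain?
N = A/λ = 7.999e11 atoms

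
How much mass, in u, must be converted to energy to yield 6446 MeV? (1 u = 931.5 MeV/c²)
m = E/c² = 6.92 u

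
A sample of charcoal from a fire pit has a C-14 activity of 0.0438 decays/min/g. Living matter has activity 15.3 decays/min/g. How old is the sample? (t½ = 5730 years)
Age = t½ × log₂(A₀/A) = 48410 years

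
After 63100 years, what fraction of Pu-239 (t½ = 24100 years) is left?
N/N₀ = (1/2)^(t/t½) = 0.1629 = 16.3%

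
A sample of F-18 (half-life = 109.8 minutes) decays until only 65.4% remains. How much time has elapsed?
t = t½ × log₂(N₀/N) = 67.27 minutes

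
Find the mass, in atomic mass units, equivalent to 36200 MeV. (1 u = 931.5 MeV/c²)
m = E/c² = 38.86 u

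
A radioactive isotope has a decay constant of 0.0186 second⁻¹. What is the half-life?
t½ = ln(2)/λ = 37.27 seconds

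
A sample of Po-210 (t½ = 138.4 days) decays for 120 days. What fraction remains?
N/N₀ = (1/2)^(t/t½) = 0.5483 = 54.8%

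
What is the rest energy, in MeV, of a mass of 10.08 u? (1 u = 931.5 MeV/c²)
E = mc² = 9390 MeV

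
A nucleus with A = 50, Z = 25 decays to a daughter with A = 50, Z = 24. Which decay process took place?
ΔA = 0, ΔZ = -1 ⇒ beta-plus decay (β⁺) or electron capture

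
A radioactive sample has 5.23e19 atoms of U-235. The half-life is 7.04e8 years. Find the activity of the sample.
A = λN = 5.149e10 decays/year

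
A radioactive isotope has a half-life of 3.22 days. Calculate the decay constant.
λ = ln(2)/t½ = 0.2153 day⁻¹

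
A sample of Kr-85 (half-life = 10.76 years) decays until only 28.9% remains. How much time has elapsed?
t = t½ × log₂(N₀/N) = 19.27 years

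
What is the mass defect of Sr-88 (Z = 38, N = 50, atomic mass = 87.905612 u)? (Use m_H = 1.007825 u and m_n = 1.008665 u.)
Δm = Z·m_H + N·m_n − M = 0.825 u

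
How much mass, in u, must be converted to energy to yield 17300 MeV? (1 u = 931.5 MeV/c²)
m = E/c² = 18.57 u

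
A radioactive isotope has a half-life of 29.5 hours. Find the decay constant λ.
λ = ln(2)/t½ = 0.0235 hour⁻¹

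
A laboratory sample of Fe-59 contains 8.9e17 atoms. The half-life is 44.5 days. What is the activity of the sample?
A = λN = 1.386e16 decays/day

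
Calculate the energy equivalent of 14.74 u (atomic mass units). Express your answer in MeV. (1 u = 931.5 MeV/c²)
E = mc² = 13730 MeV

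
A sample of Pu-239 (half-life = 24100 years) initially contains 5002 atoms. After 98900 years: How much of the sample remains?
N = N₀(1/2)^(t/t½) = 290.9 atoms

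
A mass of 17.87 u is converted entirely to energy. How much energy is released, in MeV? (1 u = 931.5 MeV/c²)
E = mc² = 16650 MeV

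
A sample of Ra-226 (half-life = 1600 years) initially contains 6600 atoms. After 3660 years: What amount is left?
N = N₀(1/2)^(t/t½) = 1352 atoms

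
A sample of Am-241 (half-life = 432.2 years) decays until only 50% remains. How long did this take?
t = t½ × log₂(N₀/N) = 432.2 years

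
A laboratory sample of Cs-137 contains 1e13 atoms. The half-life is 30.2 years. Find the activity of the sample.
A = λN = 2.295e11 decays/year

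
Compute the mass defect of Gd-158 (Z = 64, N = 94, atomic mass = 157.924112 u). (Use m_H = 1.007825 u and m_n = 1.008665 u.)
Δm = Z·m_H + N·m_n − M = 1.391 u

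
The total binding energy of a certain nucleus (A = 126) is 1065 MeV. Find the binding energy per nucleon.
B.E./A = 1065/126 = 8.452 MeV/nucleon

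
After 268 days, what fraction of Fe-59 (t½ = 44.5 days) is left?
N/N₀ = (1/2)^(t/t½) = 0.01538 = 1.54%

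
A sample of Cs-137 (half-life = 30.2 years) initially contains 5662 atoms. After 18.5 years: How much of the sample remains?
N = N₀(1/2)^(t/t½) = 3703 atoms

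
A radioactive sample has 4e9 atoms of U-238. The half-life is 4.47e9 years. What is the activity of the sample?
A = λN = 0.6203 decays/year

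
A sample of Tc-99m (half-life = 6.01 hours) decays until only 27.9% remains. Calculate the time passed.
t = t½ × log₂(N₀/N) = 11.07 hours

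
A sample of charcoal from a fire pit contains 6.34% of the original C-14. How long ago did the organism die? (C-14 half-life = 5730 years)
Age = t½ × log₂(1/ratio) = 22800 years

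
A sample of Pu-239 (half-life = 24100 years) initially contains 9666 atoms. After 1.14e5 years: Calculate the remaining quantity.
N = N₀(1/2)^(t/t½) = 364.2 atoms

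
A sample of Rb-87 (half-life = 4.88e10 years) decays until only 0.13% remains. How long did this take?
t = t½ × log₂(N₀/N) = 4.679e11 years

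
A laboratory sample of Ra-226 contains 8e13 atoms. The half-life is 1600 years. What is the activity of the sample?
A = λN = 3.466e10 decays/year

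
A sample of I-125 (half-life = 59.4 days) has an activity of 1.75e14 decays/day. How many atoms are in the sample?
N = A/λ = 1.5e16 atoms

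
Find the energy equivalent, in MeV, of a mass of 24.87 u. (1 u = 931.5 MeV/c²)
E = mc² = 23170 MeV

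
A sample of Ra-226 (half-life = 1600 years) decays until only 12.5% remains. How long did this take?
t = t½ × log₂(N₀/N) = 4800 years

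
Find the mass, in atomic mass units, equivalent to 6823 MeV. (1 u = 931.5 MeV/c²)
m = E/c² = 7.325 u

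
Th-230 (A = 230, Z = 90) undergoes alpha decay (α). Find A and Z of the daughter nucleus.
Daughter: A = 226, Z = 88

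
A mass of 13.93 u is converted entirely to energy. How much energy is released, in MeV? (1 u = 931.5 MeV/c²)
E = mc² = 12980 MeV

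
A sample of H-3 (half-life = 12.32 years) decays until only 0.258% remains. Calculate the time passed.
t = t½ × log₂(N₀/N) = 105.9 years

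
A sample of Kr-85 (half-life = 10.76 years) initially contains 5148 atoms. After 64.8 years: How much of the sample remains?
N = N₀(1/2)^(t/t½) = 79.2 atoms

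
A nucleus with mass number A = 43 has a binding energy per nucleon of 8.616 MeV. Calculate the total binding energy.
B.E. = 8.616 × 43 = 370.5 MeV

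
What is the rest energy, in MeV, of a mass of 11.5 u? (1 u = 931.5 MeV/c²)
E = mc² = 10710 MeV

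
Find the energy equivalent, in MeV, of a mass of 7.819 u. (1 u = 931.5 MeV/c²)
E = mc² = 7283 MeV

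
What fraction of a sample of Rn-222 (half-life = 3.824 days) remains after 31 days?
N/N₀ = (1/2)^(t/t½) = 0.003628 = 0.363%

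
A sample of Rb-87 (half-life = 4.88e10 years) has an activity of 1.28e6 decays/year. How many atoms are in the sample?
N = A/λ = 9.012e16 atoms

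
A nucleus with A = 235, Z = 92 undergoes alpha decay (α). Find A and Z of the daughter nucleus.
Daughter: A = 231, Z = 90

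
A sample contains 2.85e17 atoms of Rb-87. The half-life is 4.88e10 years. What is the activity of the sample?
A = λN = 4.048e6 decays/year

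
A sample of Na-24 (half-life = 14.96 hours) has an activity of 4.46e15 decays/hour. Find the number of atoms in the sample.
N = A/λ = 9.626e16 atoms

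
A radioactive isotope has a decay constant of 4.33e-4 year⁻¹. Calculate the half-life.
t½ = ln(2)/λ = 1601 years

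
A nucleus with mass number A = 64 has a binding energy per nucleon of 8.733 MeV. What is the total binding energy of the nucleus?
B.E. = 8.733 × 64 = 558.9 MeV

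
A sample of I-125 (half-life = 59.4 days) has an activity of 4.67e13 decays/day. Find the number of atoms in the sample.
N = A/λ = 4.002e15 atoms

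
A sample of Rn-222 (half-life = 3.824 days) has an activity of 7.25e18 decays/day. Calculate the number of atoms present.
N = A/λ = 4e19 atoms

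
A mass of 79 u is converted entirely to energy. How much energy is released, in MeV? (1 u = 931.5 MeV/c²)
E = mc² = 73590 MeV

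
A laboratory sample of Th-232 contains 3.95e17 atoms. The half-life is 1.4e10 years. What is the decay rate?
A = λN = 1.956e7 decays/year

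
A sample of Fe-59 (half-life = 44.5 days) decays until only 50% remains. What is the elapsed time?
t = t½ × log₂(N₀/N) = 44.5 days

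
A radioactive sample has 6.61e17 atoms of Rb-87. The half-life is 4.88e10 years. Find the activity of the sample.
A = λN = 9.389e6 decays/year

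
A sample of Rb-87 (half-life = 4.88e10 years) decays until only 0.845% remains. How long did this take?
t = t½ × log₂(N₀/N) = 3.361e11 years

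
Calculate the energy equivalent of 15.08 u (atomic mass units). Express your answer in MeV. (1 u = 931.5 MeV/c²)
E = mc² = 14050 MeV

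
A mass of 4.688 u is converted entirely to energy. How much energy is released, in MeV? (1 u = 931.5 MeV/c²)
E = mc² = 4367 MeV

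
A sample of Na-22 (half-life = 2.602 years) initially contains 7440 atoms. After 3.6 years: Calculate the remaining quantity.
N = N₀(1/2)^(t/t½) = 2852 atoms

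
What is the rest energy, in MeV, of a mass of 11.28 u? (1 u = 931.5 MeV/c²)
E = mc² = 10510 MeV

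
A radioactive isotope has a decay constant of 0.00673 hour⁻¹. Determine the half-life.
t½ = ln(2)/λ = 103 hours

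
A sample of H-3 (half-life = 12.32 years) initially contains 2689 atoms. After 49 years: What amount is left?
N = N₀(1/2)^(t/t½) = 170.7 atoms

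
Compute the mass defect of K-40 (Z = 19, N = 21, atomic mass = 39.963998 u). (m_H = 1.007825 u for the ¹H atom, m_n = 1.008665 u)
Δm = Z·m_H + N·m_n − M = 0.3666 u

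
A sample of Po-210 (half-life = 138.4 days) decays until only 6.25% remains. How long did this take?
t = t½ × log₂(N₀/N) = 553.6 days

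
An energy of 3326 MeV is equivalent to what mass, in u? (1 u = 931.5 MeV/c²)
m = E/c² = 3.571 u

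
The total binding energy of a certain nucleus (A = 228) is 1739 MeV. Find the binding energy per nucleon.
B.E./A = 1739/228 = 7.627 MeV/nucleon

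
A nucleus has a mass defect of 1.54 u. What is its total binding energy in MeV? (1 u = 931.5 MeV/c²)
B.E. = Δm × 931.5 = 1435 MeV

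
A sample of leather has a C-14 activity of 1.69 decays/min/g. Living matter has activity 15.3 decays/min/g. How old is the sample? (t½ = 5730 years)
Age = t½ × log₂(A₀/A) = 18210 years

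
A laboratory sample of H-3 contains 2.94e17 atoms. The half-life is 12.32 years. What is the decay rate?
A = λN = 1.654e16 decays/year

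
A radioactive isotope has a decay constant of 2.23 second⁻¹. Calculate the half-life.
t½ = ln(2)/λ = 0.3108 seconds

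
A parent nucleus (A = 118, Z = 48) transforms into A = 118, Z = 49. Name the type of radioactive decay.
ΔA = 0, ΔZ = +1 ⇒ beta-minus decay (β⁻)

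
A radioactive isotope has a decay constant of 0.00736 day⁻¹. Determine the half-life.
t½ = ln(2)/λ = 94.18 days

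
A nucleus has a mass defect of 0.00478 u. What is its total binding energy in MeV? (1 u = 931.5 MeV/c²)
B.E. = Δm × 931.5 = 4.453 MeV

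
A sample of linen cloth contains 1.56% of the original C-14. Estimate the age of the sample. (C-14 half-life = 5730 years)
Age = t½ × log₂(1/ratio) = 34390 years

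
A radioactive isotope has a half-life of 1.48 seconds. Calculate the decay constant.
λ = ln(2)/t½ = 0.4683 second⁻¹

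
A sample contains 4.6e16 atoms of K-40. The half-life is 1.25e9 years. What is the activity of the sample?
A = λN = 2.551e7 decays/year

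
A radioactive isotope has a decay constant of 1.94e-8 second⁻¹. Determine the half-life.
t½ = ln(2)/λ = 3.573e7 seconds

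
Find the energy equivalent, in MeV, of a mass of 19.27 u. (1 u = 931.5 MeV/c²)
E = mc² = 17950 MeV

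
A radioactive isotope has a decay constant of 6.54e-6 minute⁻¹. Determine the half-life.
t½ = ln(2)/λ = 1.06e5 minutes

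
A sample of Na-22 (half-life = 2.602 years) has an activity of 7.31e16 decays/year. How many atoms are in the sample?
N = A/λ = 2.744e17 atoms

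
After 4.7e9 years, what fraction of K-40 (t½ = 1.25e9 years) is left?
N/N₀ = (1/2)^(t/t½) = 0.07381 = 7.38%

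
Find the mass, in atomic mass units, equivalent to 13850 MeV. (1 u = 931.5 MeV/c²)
m = E/c² = 14.87 u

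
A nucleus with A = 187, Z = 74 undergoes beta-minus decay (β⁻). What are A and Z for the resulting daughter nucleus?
Daughter: A = 187, Z = 75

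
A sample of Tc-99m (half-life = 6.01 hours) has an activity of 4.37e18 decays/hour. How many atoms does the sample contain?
N = A/λ = 3.789e19 atoms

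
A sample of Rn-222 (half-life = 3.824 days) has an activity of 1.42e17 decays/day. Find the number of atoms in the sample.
N = A/λ = 7.834e17 atoms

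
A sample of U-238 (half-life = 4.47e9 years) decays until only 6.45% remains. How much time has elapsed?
t = t½ × log₂(N₀/N) = 1.768e10 years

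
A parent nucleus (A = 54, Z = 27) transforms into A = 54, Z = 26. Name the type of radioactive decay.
ΔA = 0, ΔZ = -1 ⇒ beta-plus decay (β⁺) or electron capture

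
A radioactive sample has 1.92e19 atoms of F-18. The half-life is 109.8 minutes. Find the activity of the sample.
A = λN = 1.212e17 decays/minute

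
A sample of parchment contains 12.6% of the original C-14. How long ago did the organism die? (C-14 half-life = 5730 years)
Age = t½ × log₂(1/ratio) = 17120 years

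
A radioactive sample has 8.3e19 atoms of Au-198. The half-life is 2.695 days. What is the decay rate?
A = λN = 2.135e19 decays/day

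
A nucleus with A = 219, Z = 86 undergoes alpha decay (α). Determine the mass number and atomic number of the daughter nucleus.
Daughter: A = 215, Z = 84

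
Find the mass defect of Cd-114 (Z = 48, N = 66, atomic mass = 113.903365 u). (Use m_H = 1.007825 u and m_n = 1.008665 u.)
Δm = Z·m_H + N·m_n − M = 1.044 u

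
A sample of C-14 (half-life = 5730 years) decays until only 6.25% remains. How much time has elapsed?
t = t½ × log₂(N₀/N) = 22920 years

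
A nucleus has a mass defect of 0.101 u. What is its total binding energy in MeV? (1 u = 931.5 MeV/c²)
B.E. = Δm × 931.5 = 94.08 MeV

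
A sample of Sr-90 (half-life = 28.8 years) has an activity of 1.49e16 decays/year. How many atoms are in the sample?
N = A/λ = 6.191e17 atoms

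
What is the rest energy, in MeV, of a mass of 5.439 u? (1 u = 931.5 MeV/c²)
E = mc² = 5066 MeV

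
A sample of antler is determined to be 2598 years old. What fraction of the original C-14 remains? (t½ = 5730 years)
N/N₀ = (1/2)^(t/t½) = 0.7303 = 73%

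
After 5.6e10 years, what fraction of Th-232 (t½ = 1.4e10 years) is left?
N/N₀ = (1/2)^(t/t½) = 0.0625 = 6.25%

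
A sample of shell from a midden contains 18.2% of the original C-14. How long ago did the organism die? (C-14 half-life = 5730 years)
Age = t½ × log₂(1/ratio) = 14080 years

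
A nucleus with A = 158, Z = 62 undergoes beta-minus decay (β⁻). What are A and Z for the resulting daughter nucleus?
Daughter: A = 158, Z = 63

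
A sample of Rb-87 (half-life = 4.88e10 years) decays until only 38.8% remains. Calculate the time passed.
t = t½ × log₂(N₀/N) = 6.665e10 years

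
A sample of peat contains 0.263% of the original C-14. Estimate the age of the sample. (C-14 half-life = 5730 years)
Age = t½ × log₂(1/ratio) = 49110 years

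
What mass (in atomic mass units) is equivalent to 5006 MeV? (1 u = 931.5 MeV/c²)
m = E/c² = 5.374 u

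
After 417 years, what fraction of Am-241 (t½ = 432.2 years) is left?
N/N₀ = (1/2)^(t/t½) = 0.5123 = 51.2%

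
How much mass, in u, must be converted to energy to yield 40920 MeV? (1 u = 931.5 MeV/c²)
m = E/c² = 43.93 u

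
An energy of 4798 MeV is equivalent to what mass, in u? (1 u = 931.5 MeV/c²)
m = E/c² = 5.151 u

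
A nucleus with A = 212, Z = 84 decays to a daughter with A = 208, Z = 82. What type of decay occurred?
ΔA = -4, ΔZ = -2 ⇒ alpha decay (α)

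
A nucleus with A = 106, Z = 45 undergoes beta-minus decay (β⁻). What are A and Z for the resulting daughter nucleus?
Daughter: A = 106, Z = 46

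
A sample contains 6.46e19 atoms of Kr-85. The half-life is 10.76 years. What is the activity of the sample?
A = λN = 4.161e18 decays/year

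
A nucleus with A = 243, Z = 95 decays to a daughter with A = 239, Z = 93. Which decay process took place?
ΔA = -4, ΔZ = -2 ⇒ alpha decay (α)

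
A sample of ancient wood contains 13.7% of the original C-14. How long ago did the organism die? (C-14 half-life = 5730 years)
Age = t½ × log₂(1/ratio) = 16430 years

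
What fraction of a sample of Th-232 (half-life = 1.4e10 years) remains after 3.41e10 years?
N/N₀ = (1/2)^(t/t½) = 0.1848 = 18.5%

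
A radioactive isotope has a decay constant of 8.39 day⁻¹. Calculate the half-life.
t½ = ln(2)/λ = 0.08262 days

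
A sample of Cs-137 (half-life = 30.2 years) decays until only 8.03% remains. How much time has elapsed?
t = t½ × log₂(N₀/N) = 109.9 years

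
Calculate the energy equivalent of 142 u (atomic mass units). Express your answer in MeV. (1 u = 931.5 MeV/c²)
E = mc² = 1.323e5 MeV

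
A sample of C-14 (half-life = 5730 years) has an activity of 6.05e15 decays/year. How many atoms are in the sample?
N = A/λ = 5.001e19 atoms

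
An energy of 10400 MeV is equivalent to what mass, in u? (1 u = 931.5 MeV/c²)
m = E/c² = 11.16 u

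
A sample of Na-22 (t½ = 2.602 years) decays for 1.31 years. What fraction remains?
N/N₀ = (1/2)^(t/t½) = 0.7054 = 70.5%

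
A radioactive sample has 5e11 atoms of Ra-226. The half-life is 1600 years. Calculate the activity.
A = λN = 2.166e8 decays/year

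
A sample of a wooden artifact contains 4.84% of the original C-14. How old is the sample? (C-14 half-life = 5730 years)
Age = t½ × log₂(1/ratio) = 25030 years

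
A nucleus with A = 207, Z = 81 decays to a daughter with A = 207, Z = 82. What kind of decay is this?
ΔA = 0, ΔZ = +1 ⇒ beta-minus decay (β⁻)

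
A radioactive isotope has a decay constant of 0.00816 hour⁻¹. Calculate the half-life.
t½ = ln(2)/λ = 84.94 hours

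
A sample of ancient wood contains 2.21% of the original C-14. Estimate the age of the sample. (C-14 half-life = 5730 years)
Age = t½ × log₂(1/ratio) = 31510 years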